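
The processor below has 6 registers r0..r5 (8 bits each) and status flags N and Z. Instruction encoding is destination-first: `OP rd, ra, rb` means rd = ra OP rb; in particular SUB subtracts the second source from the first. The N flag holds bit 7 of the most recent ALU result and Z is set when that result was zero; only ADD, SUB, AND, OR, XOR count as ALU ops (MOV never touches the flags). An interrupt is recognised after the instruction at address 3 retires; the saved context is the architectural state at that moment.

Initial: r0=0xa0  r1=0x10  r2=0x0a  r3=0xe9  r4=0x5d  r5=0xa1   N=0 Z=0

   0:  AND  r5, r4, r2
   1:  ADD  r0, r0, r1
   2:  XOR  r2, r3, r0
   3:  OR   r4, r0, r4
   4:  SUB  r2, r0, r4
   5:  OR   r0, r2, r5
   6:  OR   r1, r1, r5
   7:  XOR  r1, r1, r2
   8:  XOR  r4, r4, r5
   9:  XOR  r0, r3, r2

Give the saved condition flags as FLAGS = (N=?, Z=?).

FLAGS = (N=1, Z=0)

after  0: r0=0xa0 r1=0x10 r2=0x0a r3=0xe9 r4=0x5d r5=0x08  N=0 Z=0
after  1: r0=0xb0 r1=0x10 r2=0x0a r3=0xe9 r4=0x5d r5=0x08  N=1 Z=0
after  2: r0=0xb0 r1=0x10 r2=0x59 r3=0xe9 r4=0x5d r5=0x08  N=0 Z=0
after  3: r0=0xb0 r1=0x10 r2=0x59 r3=0xe9 r4=0xfd r5=0x08  N=1 Z=0
-- IRQ taken; context saved, return-PC = 4 --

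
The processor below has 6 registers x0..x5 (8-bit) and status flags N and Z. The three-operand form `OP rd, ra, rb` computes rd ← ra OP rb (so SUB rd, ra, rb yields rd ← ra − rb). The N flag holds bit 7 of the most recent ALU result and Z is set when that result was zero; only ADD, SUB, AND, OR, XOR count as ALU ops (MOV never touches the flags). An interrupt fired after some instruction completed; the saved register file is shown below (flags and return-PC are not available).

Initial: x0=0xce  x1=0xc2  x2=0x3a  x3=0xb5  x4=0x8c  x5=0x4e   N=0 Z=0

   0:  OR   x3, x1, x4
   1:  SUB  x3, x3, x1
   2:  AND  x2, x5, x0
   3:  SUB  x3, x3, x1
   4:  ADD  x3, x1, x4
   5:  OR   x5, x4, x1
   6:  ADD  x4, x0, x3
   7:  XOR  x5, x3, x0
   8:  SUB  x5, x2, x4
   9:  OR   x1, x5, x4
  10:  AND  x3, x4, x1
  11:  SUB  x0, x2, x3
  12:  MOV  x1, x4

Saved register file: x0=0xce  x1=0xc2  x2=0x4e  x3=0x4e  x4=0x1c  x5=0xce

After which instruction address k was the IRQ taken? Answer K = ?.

after  0: x0=0xce x1=0xc2 x2=0x3a x3=0xce x4=0x8c x5=0x4e  N=1 Z=0
after  1: x0=0xce x1=0xc2 x2=0x3a x3=0x0c x4=0x8c x5=0x4e  N=0 Z=0
after  2: x0=0xce x1=0xc2 x2=0x4e x3=0x0c x4=0x8c x5=0x4e  N=0 Z=0
after  3: x0=0xce x1=0xc2 x2=0x4e x3=0x4a x4=0x8c x5=0x4e  N=0 Z=0
after  4: x0=0xce x1=0xc2 x2=0x4e x3=0x4e x4=0x8c x5=0x4e  N=0 Z=0
after  5: x0=0xce x1=0xc2 x2=0x4e x3=0x4e x4=0x8c x5=0xce  N=1 Z=0
after  6: x0=0xce x1=0xc2 x2=0x4e x3=0x4e x4=0x1c x5=0xce  N=0 Z=0
-- IRQ taken; context saved, return-PC = 7 --

K = 6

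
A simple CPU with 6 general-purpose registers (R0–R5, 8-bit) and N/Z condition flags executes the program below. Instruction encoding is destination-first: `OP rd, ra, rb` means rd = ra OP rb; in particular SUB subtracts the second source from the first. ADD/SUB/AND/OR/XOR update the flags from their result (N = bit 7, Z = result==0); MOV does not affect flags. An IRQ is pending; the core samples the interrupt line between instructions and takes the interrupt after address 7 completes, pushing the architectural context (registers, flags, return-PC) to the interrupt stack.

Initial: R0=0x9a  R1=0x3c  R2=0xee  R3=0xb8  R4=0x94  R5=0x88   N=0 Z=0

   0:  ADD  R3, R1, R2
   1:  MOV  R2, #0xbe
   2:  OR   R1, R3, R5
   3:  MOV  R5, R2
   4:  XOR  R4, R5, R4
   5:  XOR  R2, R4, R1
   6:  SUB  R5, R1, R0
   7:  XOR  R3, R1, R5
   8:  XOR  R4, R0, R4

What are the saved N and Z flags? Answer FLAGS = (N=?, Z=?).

FLAGS = (N=1, Z=0)

after  0: R0=0x9a R1=0x3c R2=0xee R3=0x2a R4=0x94 R5=0x88  N=0 Z=0
after  1: R0=0x9a R1=0x3c R2=0xbe R3=0x2a R4=0x94 R5=0x88  N=0 Z=0
after  2: R0=0x9a R1=0xaa R2=0xbe R3=0x2a R4=0x94 R5=0x88  N=1 Z=0
after  3: R0=0x9a R1=0xaa R2=0xbe R3=0x2a R4=0x94 R5=0xbe  N=1 Z=0
after  4: R0=0x9a R1=0xaa R2=0xbe R3=0x2a R4=0x2a R5=0xbe  N=0 Z=0
after  5: R0=0x9a R1=0xaa R2=0x80 R3=0x2a R4=0x2a R5=0xbe  N=1 Z=0
after  6: R0=0x9a R1=0xaa R2=0x80 R3=0x2a R4=0x2a R5=0x10  N=0 Z=0
after  7: R0=0x9a R1=0xaa R2=0x80 R3=0xba R4=0x2a R5=0x10  N=1 Z=0
-- IRQ taken; context saved, return-PC = 8 --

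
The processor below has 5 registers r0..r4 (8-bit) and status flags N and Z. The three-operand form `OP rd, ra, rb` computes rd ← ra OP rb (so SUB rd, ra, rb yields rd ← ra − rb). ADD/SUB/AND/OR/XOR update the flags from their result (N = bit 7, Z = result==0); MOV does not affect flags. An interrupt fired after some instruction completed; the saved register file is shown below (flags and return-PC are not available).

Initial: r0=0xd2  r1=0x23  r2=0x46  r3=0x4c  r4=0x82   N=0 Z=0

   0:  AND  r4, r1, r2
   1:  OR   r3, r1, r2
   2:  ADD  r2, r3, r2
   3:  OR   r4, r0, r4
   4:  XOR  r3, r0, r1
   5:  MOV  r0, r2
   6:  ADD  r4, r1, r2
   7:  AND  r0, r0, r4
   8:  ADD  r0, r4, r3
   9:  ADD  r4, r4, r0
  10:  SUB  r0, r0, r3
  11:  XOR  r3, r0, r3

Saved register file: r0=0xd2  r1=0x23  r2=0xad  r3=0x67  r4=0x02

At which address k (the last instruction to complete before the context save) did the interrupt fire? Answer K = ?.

after  0: r0=0xd2 r1=0x23 r2=0x46 r3=0x4c r4=0x02  N=0 Z=0
after  1: r0=0xd2 r1=0x23 r2=0x46 r3=0x67 r4=0x02  N=0 Z=0
after  2: r0=0xd2 r1=0x23 r2=0xad r3=0x67 r4=0x02  N=1 Z=0
-- IRQ taken; context saved, return-PC = 3 --

K = 2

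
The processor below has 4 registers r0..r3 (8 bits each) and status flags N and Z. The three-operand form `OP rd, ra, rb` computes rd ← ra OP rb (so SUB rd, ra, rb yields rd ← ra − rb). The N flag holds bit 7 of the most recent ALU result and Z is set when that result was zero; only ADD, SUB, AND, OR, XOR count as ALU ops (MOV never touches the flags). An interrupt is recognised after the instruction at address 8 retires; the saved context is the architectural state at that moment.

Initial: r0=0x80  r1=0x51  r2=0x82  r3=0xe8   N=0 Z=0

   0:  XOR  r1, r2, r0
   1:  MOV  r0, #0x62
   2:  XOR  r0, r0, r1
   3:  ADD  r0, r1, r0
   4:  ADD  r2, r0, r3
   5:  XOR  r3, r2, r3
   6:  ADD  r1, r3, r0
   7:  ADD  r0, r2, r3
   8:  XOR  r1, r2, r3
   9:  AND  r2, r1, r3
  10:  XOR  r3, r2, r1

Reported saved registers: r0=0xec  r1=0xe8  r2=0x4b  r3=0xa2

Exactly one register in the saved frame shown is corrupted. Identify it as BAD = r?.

BAD = r2

after  0: r0=0x80 r1=0x02 r2=0x82 r3=0xe8  N=0 Z=0
after  1: r0=0x62 r1=0x02 r2=0x82 r3=0xe8  N=0 Z=0
after  2: r0=0x60 r1=0x02 r2=0x82 r3=0xe8  N=0 Z=0
after  3: r0=0x62 r1=0x02 r2=0x82 r3=0xe8  N=0 Z=0
after  4: r0=0x62 r1=0x02 r2=0x4a r3=0xe8  N=0 Z=0
after  5: r0=0x62 r1=0x02 r2=0x4a r3=0xa2  N=1 Z=0
after  6: r0=0x62 r1=0x04 r2=0x4a r3=0xa2  N=0 Z=0
after  7: r0=0xec r1=0x04 r2=0x4a r3=0xa2  N=1 Z=0
after  8: r0=0xec r1=0xe8 r2=0x4a r3=0xa2  N=1 Z=0
-- IRQ taken; context saved, return-PC = 9 --
mismatch: r2: reported 0x4b vs actual 0x4a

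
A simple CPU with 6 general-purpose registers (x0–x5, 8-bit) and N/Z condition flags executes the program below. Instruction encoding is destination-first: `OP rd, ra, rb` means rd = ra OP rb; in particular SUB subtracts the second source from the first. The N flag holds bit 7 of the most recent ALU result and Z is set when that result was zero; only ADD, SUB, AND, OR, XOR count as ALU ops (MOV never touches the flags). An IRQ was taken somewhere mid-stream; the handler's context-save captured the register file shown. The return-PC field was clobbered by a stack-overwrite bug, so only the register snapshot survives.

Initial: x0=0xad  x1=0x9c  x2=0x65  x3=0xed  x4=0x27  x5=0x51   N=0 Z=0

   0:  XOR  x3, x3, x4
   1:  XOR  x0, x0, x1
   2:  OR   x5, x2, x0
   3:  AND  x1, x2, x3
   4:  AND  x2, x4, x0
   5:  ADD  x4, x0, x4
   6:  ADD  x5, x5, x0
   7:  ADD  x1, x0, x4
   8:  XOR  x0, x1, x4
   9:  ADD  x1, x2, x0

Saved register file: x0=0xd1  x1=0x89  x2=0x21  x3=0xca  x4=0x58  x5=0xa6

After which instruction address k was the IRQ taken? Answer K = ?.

after  0: x0=0xad x1=0x9c x2=0x65 x3=0xca x4=0x27 x5=0x51  N=1 Z=0
after  1: x0=0x31 x1=0x9c x2=0x65 x3=0xca x4=0x27 x5=0x51  N=0 Z=0
after  2: x0=0x31 x1=0x9c x2=0x65 x3=0xca x4=0x27 x5=0x75  N=0 Z=0
after  3: x0=0x31 x1=0x40 x2=0x65 x3=0xca x4=0x27 x5=0x75  N=0 Z=0
after  4: x0=0x31 x1=0x40 x2=0x21 x3=0xca x4=0x27 x5=0x75  N=0 Z=0
after  5: x0=0x31 x1=0x40 x2=0x21 x3=0xca x4=0x58 x5=0x75  N=0 Z=0
after  6: x0=0x31 x1=0x40 x2=0x21 x3=0xca x4=0x58 x5=0xa6  N=1 Z=0
after  7: x0=0x31 x1=0x89 x2=0x21 x3=0xca x4=0x58 x5=0xa6  N=1 Z=0
after  8: x0=0xd1 x1=0x89 x2=0x21 x3=0xca x4=0x58 x5=0xa6  N=1 Z=0
-- IRQ taken; context saved, return-PC = 9 --

K = 8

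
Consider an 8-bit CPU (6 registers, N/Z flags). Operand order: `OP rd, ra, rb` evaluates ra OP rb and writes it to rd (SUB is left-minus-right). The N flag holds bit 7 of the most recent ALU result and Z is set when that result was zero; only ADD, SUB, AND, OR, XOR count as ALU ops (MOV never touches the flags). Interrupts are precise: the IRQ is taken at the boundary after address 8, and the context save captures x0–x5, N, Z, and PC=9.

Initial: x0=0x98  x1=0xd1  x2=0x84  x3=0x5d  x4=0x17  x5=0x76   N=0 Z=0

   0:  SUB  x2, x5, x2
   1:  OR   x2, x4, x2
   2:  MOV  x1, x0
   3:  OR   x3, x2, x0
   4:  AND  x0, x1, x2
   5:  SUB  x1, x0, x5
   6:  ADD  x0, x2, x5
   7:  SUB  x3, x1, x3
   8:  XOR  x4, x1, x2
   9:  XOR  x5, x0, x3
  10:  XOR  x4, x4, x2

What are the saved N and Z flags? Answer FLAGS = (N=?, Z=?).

after  0: x0=0x98 x1=0xd1 x2=0xf2 x3=0x5d x4=0x17 x5=0x76  N=1 Z=0
after  1: x0=0x98 x1=0xd1 x2=0xf7 x3=0x5d x4=0x17 x5=0x76  N=1 Z=0
after  2: x0=0x98 x1=0x98 x2=0xf7 x3=0x5d x4=0x17 x5=0x76  N=1 Z=0
after  3: x0=0x98 x1=0x98 x2=0xf7 x3=0xff x4=0x17 x5=0x76  N=1 Z=0
after  4: x0=0x90 x1=0x98 x2=0xf7 x3=0xff x4=0x17 x5=0x76  N=1 Z=0
after  5: x0=0x90 x1=0x1a x2=0xf7 x3=0xff x4=0x17 x5=0x76  N=0 Z=0
after  6: x0=0x6d x1=0x1a x2=0xf7 x3=0xff x4=0x17 x5=0x76  N=0 Z=0
after  7: x0=0x6d x1=0x1a x2=0xf7 x3=0x1b x4=0x17 x5=0x76  N=0 Z=0
after  8: x0=0x6d x1=0x1a x2=0xf7 x3=0x1b x4=0xed x5=0x76  N=1 Z=0
-- IRQ taken; context saved, return-PC = 9 --

FLAGS = (N=1, Z=0)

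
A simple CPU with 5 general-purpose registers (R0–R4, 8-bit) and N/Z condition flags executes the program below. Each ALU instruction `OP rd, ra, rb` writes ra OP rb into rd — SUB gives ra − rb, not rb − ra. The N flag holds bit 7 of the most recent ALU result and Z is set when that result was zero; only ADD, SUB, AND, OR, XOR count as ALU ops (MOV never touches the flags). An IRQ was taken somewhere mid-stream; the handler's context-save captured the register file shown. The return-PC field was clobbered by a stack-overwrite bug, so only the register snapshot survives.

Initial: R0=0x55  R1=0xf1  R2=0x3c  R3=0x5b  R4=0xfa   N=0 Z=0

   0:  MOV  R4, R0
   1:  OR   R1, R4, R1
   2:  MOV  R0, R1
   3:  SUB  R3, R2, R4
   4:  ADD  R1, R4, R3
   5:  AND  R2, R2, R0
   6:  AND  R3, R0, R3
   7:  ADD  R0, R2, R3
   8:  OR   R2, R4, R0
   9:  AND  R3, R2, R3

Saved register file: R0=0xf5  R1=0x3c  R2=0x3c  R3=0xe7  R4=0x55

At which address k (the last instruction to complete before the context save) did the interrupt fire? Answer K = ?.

K = 4

after  0: R0=0x55 R1=0xf1 R2=0x3c R3=0x5b R4=0x55  N=0 Z=0
after  1: R0=0x55 R1=0xf5 R2=0x3c R3=0x5b R4=0x55  N=1 Z=0
after  2: R0=0xf5 R1=0xf5 R2=0x3c R3=0x5b R4=0x55  N=1 Z=0
after  3: R0=0xf5 R1=0xf5 R2=0x3c R3=0xe7 R4=0x55  N=1 Z=0
after  4: R0=0xf5 R1=0x3c R2=0x3c R3=0xe7 R4=0x55  N=0 Z=0
-- IRQ taken; context saved, return-PC = 5 --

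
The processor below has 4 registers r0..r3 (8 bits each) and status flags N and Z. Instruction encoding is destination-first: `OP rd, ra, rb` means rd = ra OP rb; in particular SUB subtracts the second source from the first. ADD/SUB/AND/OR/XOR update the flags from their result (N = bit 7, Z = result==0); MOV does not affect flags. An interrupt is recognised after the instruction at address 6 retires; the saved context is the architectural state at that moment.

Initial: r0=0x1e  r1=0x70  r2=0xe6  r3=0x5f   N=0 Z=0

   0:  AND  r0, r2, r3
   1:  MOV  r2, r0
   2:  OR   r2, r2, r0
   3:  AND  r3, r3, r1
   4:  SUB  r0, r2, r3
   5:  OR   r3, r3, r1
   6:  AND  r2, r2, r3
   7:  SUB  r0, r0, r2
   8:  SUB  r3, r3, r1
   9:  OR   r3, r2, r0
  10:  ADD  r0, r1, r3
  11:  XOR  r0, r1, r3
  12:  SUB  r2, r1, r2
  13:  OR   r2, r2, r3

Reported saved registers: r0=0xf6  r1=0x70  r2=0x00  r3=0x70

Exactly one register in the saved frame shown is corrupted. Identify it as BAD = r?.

after  0: r0=0x46 r1=0x70 r2=0xe6 r3=0x5f  N=0 Z=0
after  1: r0=0x46 r1=0x70 r2=0x46 r3=0x5f  N=0 Z=0
after  2: r0=0x46 r1=0x70 r2=0x46 r3=0x5f  N=0 Z=0
after  3: r0=0x46 r1=0x70 r2=0x46 r3=0x50  N=0 Z=0
after  4: r0=0xf6 r1=0x70 r2=0x46 r3=0x50  N=1 Z=0
after  5: r0=0xf6 r1=0x70 r2=0x46 r3=0x70  N=0 Z=0
after  6: r0=0xf6 r1=0x70 r2=0x40 r3=0x70  N=0 Z=0
-- IRQ taken; context saved, return-PC = 7 --
mismatch: r2: reported 0x00 vs actual 0x40

BAD = r2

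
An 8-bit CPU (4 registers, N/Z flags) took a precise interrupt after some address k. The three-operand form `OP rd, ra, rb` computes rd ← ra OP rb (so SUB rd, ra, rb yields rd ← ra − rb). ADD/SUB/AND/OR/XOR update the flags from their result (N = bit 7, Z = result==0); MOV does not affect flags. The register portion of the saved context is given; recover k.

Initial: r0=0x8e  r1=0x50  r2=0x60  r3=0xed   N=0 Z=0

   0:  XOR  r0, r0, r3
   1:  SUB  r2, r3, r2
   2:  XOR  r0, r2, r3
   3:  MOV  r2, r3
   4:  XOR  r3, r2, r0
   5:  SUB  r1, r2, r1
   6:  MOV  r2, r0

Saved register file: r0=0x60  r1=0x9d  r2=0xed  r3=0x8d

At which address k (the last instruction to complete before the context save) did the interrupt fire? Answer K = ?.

K = 5

after  0: r0=0x63 r1=0x50 r2=0x60 r3=0xed  N=0 Z=0
after  1: r0=0x63 r1=0x50 r2=0x8d r3=0xed  N=1 Z=0
after  2: r0=0x60 r1=0x50 r2=0x8d r3=0xed  N=0 Z=0
after  3: r0=0x60 r1=0x50 r2=0xed r3=0xed  N=0 Z=0
after  4: r0=0x60 r1=0x50 r2=0xed r3=0x8d  N=1 Z=0
after  5: r0=0x60 r1=0x9d r2=0xed r3=0x8d  N=1 Z=0
-- IRQ taken; context saved, return-PC = 6 --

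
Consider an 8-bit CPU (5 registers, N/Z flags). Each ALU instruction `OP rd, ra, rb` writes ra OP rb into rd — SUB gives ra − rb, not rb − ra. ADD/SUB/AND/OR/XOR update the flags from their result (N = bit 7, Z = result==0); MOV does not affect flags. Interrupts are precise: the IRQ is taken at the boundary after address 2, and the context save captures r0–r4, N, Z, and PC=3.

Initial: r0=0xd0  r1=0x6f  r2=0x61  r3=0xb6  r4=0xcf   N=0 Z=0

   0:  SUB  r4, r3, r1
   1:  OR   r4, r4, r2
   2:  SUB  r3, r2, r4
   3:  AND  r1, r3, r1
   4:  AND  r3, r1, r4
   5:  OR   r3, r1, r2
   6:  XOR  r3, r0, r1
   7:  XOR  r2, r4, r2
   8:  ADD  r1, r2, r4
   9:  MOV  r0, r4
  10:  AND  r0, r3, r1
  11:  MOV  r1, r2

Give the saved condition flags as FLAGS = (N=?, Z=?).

FLAGS = (N=1, Z=0)

after  0: r0=0xd0 r1=0x6f r2=0x61 r3=0xb6 r4=0x47  N=0 Z=0
after  1: r0=0xd0 r1=0x6f r2=0x61 r3=0xb6 r4=0x67  N=0 Z=0
after  2: r0=0xd0 r1=0x6f r2=0x61 r3=0xfa r4=0x67  N=1 Z=0
-- IRQ taken; context saved, return-PC = 3 --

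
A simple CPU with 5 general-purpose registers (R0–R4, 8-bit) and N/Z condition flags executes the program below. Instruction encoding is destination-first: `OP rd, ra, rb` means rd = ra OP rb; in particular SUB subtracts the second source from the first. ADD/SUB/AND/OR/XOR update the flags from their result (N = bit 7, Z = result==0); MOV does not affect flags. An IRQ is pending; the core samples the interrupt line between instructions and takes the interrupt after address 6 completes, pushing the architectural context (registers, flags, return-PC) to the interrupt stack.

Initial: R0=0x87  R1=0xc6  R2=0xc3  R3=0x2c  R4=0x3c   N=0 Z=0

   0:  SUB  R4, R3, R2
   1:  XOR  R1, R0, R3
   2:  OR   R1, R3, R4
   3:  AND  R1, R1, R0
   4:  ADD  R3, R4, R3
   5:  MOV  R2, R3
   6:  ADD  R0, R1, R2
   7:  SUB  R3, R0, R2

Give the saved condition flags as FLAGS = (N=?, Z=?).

FLAGS = (N=1, Z=0)

after  0: R0=0x87 R1=0xc6 R2=0xc3 R3=0x2c R4=0x69  N=0 Z=0
after  1: R0=0x87 R1=0xab R2=0xc3 R3=0x2c R4=0x69  N=1 Z=0
after  2: R0=0x87 R1=0x6d R2=0xc3 R3=0x2c R4=0x69  N=0 Z=0
after  3: R0=0x87 R1=0x05 R2=0xc3 R3=0x2c R4=0x69  N=0 Z=0
after  4: R0=0x87 R1=0x05 R2=0xc3 R3=0x95 R4=0x69  N=1 Z=0
after  5: R0=0x87 R1=0x05 R2=0x95 R3=0x95 R4=0x69  N=1 Z=0
after  6: R0=0x9a R1=0x05 R2=0x95 R3=0x95 R4=0x69  N=1 Z=0
-- IRQ taken; context saved, return-PC = 7 --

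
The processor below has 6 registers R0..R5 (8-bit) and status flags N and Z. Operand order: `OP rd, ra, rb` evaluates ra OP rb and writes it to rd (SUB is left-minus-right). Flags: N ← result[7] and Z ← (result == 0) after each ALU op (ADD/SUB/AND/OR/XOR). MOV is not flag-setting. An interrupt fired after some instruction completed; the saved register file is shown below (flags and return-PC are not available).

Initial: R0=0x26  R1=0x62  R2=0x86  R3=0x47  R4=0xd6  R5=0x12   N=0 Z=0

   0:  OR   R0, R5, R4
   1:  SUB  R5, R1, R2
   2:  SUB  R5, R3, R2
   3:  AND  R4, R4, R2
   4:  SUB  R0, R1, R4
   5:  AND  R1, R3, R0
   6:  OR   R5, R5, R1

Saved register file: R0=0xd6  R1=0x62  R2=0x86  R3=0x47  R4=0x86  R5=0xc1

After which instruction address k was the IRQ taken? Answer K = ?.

K = 3

after  0: R0=0xd6 R1=0x62 R2=0x86 R3=0x47 R4=0xd6 R5=0x12  N=1 Z=0
after  1: R0=0xd6 R1=0x62 R2=0x86 R3=0x47 R4=0xd6 R5=0xdc  N=1 Z=0
after  2: R0=0xd6 R1=0x62 R2=0x86 R3=0x47 R4=0xd6 R5=0xc1  N=1 Z=0
after  3: R0=0xd6 R1=0x62 R2=0x86 R3=0x47 R4=0x86 R5=0xc1  N=1 Z=0
-- IRQ taken; context saved, return-PC = 4 --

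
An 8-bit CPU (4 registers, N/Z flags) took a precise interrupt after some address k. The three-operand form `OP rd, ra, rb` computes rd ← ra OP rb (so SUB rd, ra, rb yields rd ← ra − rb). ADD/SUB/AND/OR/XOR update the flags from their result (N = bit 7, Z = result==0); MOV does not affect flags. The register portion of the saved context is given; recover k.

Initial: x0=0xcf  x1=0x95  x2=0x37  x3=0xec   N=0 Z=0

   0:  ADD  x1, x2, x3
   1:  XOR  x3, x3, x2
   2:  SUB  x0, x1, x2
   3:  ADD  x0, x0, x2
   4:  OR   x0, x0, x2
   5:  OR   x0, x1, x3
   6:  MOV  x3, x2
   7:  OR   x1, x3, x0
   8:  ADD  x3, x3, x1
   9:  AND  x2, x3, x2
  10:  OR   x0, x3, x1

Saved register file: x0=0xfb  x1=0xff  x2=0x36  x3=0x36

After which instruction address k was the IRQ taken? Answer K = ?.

after  0: x0=0xcf x1=0x23 x2=0x37 x3=0xec  N=0 Z=0
after  1: x0=0xcf x1=0x23 x2=0x37 x3=0xdb  N=1 Z=0
after  2: x0=0xec x1=0x23 x2=0x37 x3=0xdb  N=1 Z=0
after  3: x0=0x23 x1=0x23 x2=0x37 x3=0xdb  N=0 Z=0
after  4: x0=0x37 x1=0x23 x2=0x37 x3=0xdb  N=0 Z=0
after  5: x0=0xfb x1=0x23 x2=0x37 x3=0xdb  N=1 Z=0
after  6: x0=0xfb x1=0x23 x2=0x37 x3=0x37  N=1 Z=0
after  7: x0=0xfb x1=0xff x2=0x37 x3=0x37  N=1 Z=0
after  8: x0=0xfb x1=0xff x2=0x37 x3=0x36  N=0 Z=0
after  9: x0=0xfb x1=0xff x2=0x36 x3=0x36  N=0 Z=0
-- IRQ taken; context saved, return-PC = 10 --

K = 9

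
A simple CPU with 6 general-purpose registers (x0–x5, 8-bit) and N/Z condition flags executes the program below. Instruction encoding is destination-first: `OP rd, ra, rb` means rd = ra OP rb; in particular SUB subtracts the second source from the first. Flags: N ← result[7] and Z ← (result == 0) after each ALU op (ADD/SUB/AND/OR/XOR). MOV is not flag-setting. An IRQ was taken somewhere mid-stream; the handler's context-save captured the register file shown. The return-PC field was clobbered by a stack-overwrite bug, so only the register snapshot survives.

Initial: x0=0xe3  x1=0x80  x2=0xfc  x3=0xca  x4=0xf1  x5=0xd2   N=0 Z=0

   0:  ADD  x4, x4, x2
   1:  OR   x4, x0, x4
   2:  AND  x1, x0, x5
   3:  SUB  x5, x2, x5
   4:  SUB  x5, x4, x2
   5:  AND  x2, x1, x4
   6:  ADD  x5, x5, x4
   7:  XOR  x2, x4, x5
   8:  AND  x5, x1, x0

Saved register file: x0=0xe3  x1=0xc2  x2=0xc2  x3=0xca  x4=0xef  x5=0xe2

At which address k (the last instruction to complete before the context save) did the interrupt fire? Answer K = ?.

K = 6

after  0: x0=0xe3 x1=0x80 x2=0xfc x3=0xca x4=0xed x5=0xd2  N=1 Z=0
after  1: x0=0xe3 x1=0x80 x2=0xfc x3=0xca x4=0xef x5=0xd2  N=1 Z=0
after  2: x0=0xe3 x1=0xc2 x2=0xfc x3=0xca x4=0xef x5=0xd2  N=1 Z=0
after  3: x0=0xe3 x1=0xc2 x2=0xfc x3=0xca x4=0xef x5=0x2a  N=0 Z=0
after  4: x0=0xe3 x1=0xc2 x2=0xfc x3=0xca x4=0xef x5=0xf3  N=1 Z=0
after  5: x0=0xe3 x1=0xc2 x2=0xc2 x3=0xca x4=0xef x5=0xf3  N=1 Z=0
after  6: x0=0xe3 x1=0xc2 x2=0xc2 x3=0xca x4=0xef x5=0xe2  N=1 Z=0
-- IRQ taken; context saved, return-PC = 7 --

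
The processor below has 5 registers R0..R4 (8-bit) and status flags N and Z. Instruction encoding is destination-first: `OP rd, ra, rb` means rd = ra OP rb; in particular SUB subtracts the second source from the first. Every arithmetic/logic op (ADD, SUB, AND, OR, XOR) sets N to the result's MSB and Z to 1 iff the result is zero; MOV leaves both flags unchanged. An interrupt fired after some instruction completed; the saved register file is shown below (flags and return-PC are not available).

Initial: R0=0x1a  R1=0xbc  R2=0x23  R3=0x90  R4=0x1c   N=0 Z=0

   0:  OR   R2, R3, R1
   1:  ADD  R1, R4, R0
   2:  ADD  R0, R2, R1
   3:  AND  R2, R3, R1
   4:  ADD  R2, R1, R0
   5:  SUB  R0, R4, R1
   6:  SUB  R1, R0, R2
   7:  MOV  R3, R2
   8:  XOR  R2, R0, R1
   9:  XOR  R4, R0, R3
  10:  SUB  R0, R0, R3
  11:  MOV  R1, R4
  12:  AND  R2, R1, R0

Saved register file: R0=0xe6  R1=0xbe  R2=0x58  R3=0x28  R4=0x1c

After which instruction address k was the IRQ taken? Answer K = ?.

K = 8

after  0: R0=0x1a R1=0xbc R2=0xbc R3=0x90 R4=0x1c  N=1 Z=0
after  1: R0=0x1a R1=0x36 R2=0xbc R3=0x90 R4=0x1c  N=0 Z=0
after  2: R0=0xf2 R1=0x36 R2=0xbc R3=0x90 R4=0x1c  N=1 Z=0
after  3: R0=0xf2 R1=0x36 R2=0x10 R3=0x90 R4=0x1c  N=0 Z=0
after  4: R0=0xf2 R1=0x36 R2=0x28 R3=0x90 R4=0x1c  N=0 Z=0
after  5: R0=0xe6 R1=0x36 R2=0x28 R3=0x90 R4=0x1c  N=1 Z=0
after  6: R0=0xe6 R1=0xbe R2=0x28 R3=0x90 R4=0x1c  N=1 Z=0
after  7: R0=0xe6 R1=0xbe R2=0x28 R3=0x28 R4=0x1c  N=1 Z=0
after  8: R0=0xe6 R1=0xbe R2=0x58 R3=0x28 R4=0x1c  N=0 Z=0
-- IRQ taken; context saved, return-PC = 9 --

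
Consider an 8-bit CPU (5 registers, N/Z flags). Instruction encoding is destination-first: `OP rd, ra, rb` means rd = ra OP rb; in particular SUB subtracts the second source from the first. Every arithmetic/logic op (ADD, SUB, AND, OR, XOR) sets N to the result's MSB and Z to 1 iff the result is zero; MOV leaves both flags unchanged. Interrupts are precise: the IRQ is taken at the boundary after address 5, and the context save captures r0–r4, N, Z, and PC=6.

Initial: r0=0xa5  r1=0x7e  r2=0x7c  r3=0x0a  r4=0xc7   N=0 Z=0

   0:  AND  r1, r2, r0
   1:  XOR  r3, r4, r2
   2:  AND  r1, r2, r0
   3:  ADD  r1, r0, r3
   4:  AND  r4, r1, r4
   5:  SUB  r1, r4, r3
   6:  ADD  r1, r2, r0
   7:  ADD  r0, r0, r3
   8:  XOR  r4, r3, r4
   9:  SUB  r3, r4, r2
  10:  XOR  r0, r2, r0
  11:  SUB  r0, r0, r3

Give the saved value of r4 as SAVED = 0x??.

SAVED = 0x40

after  0: r0=0xa5 r1=0x24 r2=0x7c r3=0x0a r4=0xc7  N=0 Z=0
after  1: r0=0xa5 r1=0x24 r2=0x7c r3=0xbb r4=0xc7  N=1 Z=0
after  2: r0=0xa5 r1=0x24 r2=0x7c r3=0xbb r4=0xc7  N=0 Z=0
after  3: r0=0xa5 r1=0x60 r2=0x7c r3=0xbb r4=0xc7  N=0 Z=0
after  4: r0=0xa5 r1=0x60 r2=0x7c r3=0xbb r4=0x40  N=0 Z=0
after  5: r0=0xa5 r1=0x85 r2=0x7c r3=0xbb r4=0x40  N=1 Z=0
-- IRQ taken; context saved, return-PC = 6 --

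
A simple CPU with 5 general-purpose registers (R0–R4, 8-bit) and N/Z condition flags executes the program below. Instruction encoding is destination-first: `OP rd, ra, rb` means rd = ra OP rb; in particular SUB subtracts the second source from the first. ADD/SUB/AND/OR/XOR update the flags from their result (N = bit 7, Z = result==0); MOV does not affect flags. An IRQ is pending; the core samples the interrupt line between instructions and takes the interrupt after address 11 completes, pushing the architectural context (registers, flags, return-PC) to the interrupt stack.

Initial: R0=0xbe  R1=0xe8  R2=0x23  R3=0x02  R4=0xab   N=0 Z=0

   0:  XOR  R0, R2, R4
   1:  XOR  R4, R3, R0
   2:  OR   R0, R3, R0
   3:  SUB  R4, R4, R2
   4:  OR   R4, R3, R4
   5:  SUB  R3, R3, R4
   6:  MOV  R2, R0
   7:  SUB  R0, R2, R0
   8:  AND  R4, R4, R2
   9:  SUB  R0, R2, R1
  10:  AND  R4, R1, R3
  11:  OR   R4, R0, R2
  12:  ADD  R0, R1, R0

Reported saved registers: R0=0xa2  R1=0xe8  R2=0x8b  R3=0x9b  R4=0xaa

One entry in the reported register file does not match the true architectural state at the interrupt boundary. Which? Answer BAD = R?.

after  0: R0=0x88 R1=0xe8 R2=0x23 R3=0x02 R4=0xab  N=1 Z=0
after  1: R0=0x88 R1=0xe8 R2=0x23 R3=0x02 R4=0x8a  N=1 Z=0
after  2: R0=0x8a R1=0xe8 R2=0x23 R3=0x02 R4=0x8a  N=1 Z=0
after  3: R0=0x8a R1=0xe8 R2=0x23 R3=0x02 R4=0x67  N=0 Z=0
after  4: R0=0x8a R1=0xe8 R2=0x23 R3=0x02 R4=0x67  N=0 Z=0
after  5: R0=0x8a R1=0xe8 R2=0x23 R3=0x9b R4=0x67  N=1 Z=0
after  6: R0=0x8a R1=0xe8 R2=0x8a R3=0x9b R4=0x67  N=1 Z=0
after  7: R0=0x00 R1=0xe8 R2=0x8a R3=0x9b R4=0x67  N=0 Z=1
after  8: R0=0x00 R1=0xe8 R2=0x8a R3=0x9b R4=0x02  N=0 Z=0
after  9: R0=0xa2 R1=0xe8 R2=0x8a R3=0x9b R4=0x02  N=1 Z=0
after 10: R0=0xa2 R1=0xe8 R2=0x8a R3=0x9b R4=0x88  N=1 Z=0
after 11: R0=0xa2 R1=0xe8 R2=0x8a R3=0x9b R4=0xaa  N=1 Z=0
-- IRQ taken; context saved, return-PC = 12 --
mismatch: R2: reported 0x8b vs actual 0x8a

BAD = R2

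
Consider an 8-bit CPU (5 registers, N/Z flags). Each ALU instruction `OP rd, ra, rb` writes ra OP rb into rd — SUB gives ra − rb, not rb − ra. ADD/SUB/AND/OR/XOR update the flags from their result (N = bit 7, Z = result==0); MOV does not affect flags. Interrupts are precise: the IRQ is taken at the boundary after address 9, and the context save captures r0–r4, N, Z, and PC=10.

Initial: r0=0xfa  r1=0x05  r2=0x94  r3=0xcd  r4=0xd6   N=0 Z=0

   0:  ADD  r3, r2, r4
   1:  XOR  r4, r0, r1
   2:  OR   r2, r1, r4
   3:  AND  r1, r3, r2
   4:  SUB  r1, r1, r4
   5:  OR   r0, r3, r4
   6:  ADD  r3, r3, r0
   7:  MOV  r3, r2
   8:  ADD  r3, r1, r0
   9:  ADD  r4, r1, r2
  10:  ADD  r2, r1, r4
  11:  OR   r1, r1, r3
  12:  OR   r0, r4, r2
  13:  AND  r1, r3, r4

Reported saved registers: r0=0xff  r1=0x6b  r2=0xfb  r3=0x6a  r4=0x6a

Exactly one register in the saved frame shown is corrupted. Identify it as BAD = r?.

after  0: r0=0xfa r1=0x05 r2=0x94 r3=0x6a r4=0xd6  N=0 Z=0
after  1: r0=0xfa r1=0x05 r2=0x94 r3=0x6a r4=0xff  N=1 Z=0
after  2: r0=0xfa r1=0x05 r2=0xff r3=0x6a r4=0xff  N=1 Z=0
after  3: r0=0xfa r1=0x6a r2=0xff r3=0x6a r4=0xff  N=0 Z=0
after  4: r0=0xfa r1=0x6b r2=0xff r3=0x6a r4=0xff  N=0 Z=0
after  5: r0=0xff r1=0x6b r2=0xff r3=0x6a r4=0xff  N=1 Z=0
after  6: r0=0xff r1=0x6b r2=0xff r3=0x69 r4=0xff  N=0 Z=0
after  7: r0=0xff r1=0x6b r2=0xff r3=0xff r4=0xff  N=0 Z=0
after  8: r0=0xff r1=0x6b r2=0xff r3=0x6a r4=0xff  N=0 Z=0
after  9: r0=0xff r1=0x6b r2=0xff r3=0x6a r4=0x6a  N=0 Z=0
-- IRQ taken; context saved, return-PC = 10 --
mismatch: r2: reported 0xfb vs actual 0xff

BAD = r2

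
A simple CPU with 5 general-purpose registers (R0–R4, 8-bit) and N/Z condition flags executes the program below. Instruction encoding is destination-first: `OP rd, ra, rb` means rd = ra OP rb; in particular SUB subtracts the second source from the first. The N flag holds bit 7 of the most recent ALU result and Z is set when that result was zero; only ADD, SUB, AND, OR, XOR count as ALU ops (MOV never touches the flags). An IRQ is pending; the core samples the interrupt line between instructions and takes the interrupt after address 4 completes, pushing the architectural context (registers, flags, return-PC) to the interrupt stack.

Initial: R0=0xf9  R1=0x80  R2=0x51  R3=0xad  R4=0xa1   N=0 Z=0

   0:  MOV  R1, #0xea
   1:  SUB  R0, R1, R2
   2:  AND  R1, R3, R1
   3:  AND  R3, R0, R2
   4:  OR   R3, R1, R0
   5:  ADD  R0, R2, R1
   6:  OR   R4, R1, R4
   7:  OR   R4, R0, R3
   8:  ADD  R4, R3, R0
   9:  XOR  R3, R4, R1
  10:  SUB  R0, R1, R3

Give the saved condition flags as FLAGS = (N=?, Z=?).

FLAGS = (N=1, Z=0)

after  0: R0=0xf9 R1=0xea R2=0x51 R3=0xad R4=0xa1  N=0 Z=0
after  1: R0=0x99 R1=0xea R2=0x51 R3=0xad R4=0xa1  N=1 Z=0
after  2: R0=0x99 R1=0xa8 R2=0x51 R3=0xad R4=0xa1  N=1 Z=0
after  3: R0=0x99 R1=0xa8 R2=0x51 R3=0x11 R4=0xa1  N=0 Z=0
after  4: R0=0x99 R1=0xa8 R2=0x51 R3=0xb9 R4=0xa1  N=1 Z=0
-- IRQ taken; context saved, return-PC = 5 --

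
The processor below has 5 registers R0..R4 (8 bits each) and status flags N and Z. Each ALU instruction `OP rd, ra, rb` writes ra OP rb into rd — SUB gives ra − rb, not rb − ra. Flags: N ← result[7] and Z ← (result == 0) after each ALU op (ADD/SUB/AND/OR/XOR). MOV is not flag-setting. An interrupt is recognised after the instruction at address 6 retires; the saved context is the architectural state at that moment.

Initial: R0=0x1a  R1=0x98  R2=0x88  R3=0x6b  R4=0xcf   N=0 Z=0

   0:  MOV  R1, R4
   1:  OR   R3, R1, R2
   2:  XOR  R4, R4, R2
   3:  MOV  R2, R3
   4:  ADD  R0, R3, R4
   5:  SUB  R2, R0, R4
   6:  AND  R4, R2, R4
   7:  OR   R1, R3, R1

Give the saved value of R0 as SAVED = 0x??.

after  0: R0=0x1a R1=0xcf R2=0x88 R3=0x6b R4=0xcf  N=0 Z=0
after  1: R0=0x1a R1=0xcf R2=0x88 R3=0xcf R4=0xcf  N=1 Z=0
after  2: R0=0x1a R1=0xcf R2=0x88 R3=0xcf R4=0x47  N=0 Z=0
after  3: R0=0x1a R1=0xcf R2=0xcf R3=0xcf R4=0x47  N=0 Z=0
after  4: R0=0x16 R1=0xcf R2=0xcf R3=0xcf R4=0x47  N=0 Z=0
after  5: R0=0x16 R1=0xcf R2=0xcf R3=0xcf R4=0x47  N=1 Z=0
after  6: R0=0x16 R1=0xcf R2=0xcf R3=0xcf R4=0x47  N=0 Z=0
-- IRQ taken; context saved, return-PC = 7 --

SAVED = 0x16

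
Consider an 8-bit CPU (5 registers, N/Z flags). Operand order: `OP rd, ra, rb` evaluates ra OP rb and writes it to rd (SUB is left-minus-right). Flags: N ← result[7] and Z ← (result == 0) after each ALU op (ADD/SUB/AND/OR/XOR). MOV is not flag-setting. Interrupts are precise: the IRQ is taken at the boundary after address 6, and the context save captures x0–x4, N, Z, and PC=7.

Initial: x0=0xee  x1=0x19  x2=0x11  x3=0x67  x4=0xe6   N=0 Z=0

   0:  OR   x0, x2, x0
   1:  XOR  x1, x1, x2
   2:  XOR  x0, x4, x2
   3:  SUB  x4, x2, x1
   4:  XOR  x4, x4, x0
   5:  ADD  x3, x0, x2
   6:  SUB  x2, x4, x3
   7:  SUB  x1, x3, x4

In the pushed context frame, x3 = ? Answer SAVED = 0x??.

SAVED = 0x08

after  0: x0=0xff x1=0x19 x2=0x11 x3=0x67 x4=0xe6  N=1 Z=0
after  1: x0=0xff x1=0x08 x2=0x11 x3=0x67 x4=0xe6  N=0 Z=0
after  2: x0=0xf7 x1=0x08 x2=0x11 x3=0x67 x4=0xe6  N=1 Z=0
after  3: x0=0xf7 x1=0x08 x2=0x11 x3=0x67 x4=0x09  N=0 Z=0
after  4: x0=0xf7 x1=0x08 x2=0x11 x3=0x67 x4=0xfe  N=1 Z=0
after  5: x0=0xf7 x1=0x08 x2=0x11 x3=0x08 x4=0xfe  N=0 Z=0
after  6: x0=0xf7 x1=0x08 x2=0xf6 x3=0x08 x4=0xfe  N=1 Z=0
-- IRQ taken; context saved, return-PC = 7 --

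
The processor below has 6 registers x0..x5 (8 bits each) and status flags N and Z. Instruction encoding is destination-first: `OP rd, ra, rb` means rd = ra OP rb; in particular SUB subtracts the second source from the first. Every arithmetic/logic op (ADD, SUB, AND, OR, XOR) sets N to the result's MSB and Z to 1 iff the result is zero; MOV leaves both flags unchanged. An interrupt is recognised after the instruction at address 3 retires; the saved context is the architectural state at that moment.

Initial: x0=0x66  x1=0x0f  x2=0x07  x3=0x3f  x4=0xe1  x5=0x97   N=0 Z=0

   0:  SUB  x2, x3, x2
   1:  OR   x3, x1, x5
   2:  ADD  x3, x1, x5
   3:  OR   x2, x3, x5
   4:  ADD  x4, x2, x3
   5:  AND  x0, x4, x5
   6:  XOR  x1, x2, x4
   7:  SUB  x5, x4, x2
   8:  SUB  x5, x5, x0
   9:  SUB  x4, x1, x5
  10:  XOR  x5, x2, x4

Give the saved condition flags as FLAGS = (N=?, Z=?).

after  0: x0=0x66 x1=0x0f x2=0x38 x3=0x3f x4=0xe1 x5=0x97  N=0 Z=0
after  1: x0=0x66 x1=0x0f x2=0x38 x3=0x9f x4=0xe1 x5=0x97  N=1 Z=0
after  2: x0=0x66 x1=0x0f x2=0x38 x3=0xa6 x4=0xe1 x5=0x97  N=1 Z=0
after  3: x0=0x66 x1=0x0f x2=0xb7 x3=0xa6 x4=0xe1 x5=0x97  N=1 Z=0
-- IRQ taken; context saved, return-PC = 4 --

FLAGS = (N=1, Z=0)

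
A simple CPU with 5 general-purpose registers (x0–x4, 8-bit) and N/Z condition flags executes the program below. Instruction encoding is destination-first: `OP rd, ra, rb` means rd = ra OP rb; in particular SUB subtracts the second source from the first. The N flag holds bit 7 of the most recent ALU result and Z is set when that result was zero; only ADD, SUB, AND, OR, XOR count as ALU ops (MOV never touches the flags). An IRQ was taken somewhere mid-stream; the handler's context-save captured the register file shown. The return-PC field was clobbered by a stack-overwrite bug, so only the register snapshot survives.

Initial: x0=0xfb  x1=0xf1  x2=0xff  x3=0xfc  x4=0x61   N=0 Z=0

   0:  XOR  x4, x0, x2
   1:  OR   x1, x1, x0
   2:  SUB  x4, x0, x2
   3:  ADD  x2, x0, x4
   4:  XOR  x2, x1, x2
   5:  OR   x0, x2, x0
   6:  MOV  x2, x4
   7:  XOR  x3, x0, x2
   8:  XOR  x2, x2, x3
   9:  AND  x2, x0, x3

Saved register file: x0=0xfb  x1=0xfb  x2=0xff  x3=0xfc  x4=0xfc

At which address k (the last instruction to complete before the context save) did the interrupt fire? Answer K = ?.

after  0: x0=0xfb x1=0xf1 x2=0xff x3=0xfc x4=0x04  N=0 Z=0
after  1: x0=0xfb x1=0xfb x2=0xff x3=0xfc x4=0x04  N=1 Z=0
after  2: x0=0xfb x1=0xfb x2=0xff x3=0xfc x4=0xfc  N=1 Z=0
-- IRQ taken; context saved, return-PC = 3 --

K = 2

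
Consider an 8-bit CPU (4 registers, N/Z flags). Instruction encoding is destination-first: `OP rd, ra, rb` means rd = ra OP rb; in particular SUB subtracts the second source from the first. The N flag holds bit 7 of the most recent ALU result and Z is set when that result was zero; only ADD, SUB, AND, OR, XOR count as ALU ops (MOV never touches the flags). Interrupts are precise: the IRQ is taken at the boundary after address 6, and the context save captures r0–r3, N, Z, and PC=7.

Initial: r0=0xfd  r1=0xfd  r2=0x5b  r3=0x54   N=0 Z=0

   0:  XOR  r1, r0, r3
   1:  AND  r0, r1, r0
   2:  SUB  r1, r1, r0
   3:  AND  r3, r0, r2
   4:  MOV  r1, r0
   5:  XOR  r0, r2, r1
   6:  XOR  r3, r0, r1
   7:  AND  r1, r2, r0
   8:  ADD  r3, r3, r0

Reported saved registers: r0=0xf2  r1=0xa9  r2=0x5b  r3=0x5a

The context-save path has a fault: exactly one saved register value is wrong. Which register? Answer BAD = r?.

BAD = r3

after  0: r0=0xfd r1=0xa9 r2=0x5b r3=0x54  N=1 Z=0
after  1: r0=0xa9 r1=0xa9 r2=0x5b r3=0x54  N=1 Z=0
after  2: r0=0xa9 r1=0x00 r2=0x5b r3=0x54  N=0 Z=1
after  3: r0=0xa9 r1=0x00 r2=0x5b r3=0x09  N=0 Z=0
after  4: r0=0xa9 r1=0xa9 r2=0x5b r3=0x09  N=0 Z=0
after  5: r0=0xf2 r1=0xa9 r2=0x5b r3=0x09  N=1 Z=0
after  6: r0=0xf2 r1=0xa9 r2=0x5b r3=0x5b  N=0 Z=0
-- IRQ taken; context saved, return-PC = 7 --
mismatch: r3: reported 0x5a vs actual 0x5b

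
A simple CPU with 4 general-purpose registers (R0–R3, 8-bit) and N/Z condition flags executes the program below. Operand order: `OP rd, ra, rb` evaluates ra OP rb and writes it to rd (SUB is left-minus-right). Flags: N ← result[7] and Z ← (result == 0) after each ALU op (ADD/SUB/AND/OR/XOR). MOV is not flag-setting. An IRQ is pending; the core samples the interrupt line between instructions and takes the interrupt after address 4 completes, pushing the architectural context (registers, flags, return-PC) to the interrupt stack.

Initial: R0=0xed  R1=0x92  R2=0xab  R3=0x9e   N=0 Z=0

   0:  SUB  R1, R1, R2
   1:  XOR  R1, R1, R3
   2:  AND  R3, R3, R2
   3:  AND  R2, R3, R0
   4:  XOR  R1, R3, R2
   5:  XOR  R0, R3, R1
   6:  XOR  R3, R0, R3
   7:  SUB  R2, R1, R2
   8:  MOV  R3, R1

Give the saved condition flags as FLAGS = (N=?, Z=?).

FLAGS = (N=0, Z=0)

after  0: R0=0xed R1=0xe7 R2=0xab R3=0x9e  N=1 Z=0
after  1: R0=0xed R1=0x79 R2=0xab R3=0x9e  N=0 Z=0
after  2: R0=0xed R1=0x79 R2=0xab R3=0x8a  N=1 Z=0
after  3: R0=0xed R1=0x79 R2=0x88 R3=0x8a  N=1 Z=0
after  4: R0=0xed R1=0x02 R2=0x88 R3=0x8a  N=0 Z=0
-- IRQ taken; context saved, return-PC = 5 --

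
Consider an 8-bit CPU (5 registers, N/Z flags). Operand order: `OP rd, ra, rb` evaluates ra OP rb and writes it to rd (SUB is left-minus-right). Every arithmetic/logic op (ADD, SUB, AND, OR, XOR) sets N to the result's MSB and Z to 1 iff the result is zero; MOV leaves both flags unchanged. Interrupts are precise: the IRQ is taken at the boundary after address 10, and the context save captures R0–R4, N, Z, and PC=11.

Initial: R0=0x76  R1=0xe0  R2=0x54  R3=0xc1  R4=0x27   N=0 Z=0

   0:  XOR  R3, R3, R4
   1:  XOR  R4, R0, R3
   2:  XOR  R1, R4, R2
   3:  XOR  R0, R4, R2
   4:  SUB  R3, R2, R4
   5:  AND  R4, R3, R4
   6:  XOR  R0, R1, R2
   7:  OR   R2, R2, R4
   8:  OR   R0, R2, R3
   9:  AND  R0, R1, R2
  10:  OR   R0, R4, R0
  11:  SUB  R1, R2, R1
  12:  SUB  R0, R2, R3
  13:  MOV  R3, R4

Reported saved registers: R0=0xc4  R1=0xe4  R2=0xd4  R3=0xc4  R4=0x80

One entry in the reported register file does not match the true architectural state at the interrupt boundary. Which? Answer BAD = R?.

BAD = R1

after  0: R0=0x76 R1=0xe0 R2=0x54 R3=0xe6 R4=0x27  N=1 Z=0
after  1: R0=0x76 R1=0xe0 R2=0x54 R3=0xe6 R4=0x90  N=1 Z=0
after  2: R0=0x76 R1=0xc4 R2=0x54 R3=0xe6 R4=0x90  N=1 Z=0
after  3: R0=0xc4 R1=0xc4 R2=0x54 R3=0xe6 R4=0x90  N=1 Z=0
after  4: R0=0xc4 R1=0xc4 R2=0x54 R3=0xc4 R4=0x90  N=1 Z=0
after  5: R0=0xc4 R1=0xc4 R2=0x54 R3=0xc4 R4=0x80  N=1 Z=0
after  6: R0=0x90 R1=0xc4 R2=0x54 R3=0xc4 R4=0x80  N=1 Z=0
after  7: R0=0x90 R1=0xc4 R2=0xd4 R3=0xc4 R4=0x80  N=1 Z=0
after  8: R0=0xd4 R1=0xc4 R2=0xd4 R3=0xc4 R4=0x80  N=1 Z=0
after  9: R0=0xc4 R1=0xc4 R2=0xd4 R3=0xc4 R4=0x80  N=1 Z=0
after 10: R0=0xc4 R1=0xc4 R2=0xd4 R3=0xc4 R4=0x80  N=1 Z=0
-- IRQ taken; context saved, return-PC = 11 --
mismatch: R1: reported 0xe4 vs actual 0xc4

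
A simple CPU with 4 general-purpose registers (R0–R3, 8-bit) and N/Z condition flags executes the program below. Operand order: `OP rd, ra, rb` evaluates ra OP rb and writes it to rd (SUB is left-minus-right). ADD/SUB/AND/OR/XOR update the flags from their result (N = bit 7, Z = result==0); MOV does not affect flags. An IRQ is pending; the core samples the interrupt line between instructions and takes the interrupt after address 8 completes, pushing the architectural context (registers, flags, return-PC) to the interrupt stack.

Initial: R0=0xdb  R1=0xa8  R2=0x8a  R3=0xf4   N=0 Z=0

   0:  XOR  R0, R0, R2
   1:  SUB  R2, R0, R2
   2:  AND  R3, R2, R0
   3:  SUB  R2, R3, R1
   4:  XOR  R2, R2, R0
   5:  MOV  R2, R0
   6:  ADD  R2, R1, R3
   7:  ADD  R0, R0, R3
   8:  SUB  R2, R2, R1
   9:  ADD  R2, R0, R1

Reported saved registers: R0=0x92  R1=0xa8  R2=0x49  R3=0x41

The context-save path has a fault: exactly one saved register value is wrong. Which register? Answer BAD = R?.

BAD = R2

after  0: R0=0x51 R1=0xa8 R2=0x8a R3=0xf4  N=0 Z=0
after  1: R0=0x51 R1=0xa8 R2=0xc7 R3=0xf4  N=1 Z=0
after  2: R0=0x51 R1=0xa8 R2=0xc7 R3=0x41  N=0 Z=0
after  3: R0=0x51 R1=0xa8 R2=0x99 R3=0x41  N=1 Z=0
after  4: R0=0x51 R1=0xa8 R2=0xc8 R3=0x41  N=1 Z=0
after  5: R0=0x51 R1=0xa8 R2=0x51 R3=0x41  N=1 Z=0
after  6: R0=0x51 R1=0xa8 R2=0xe9 R3=0x41  N=1 Z=0
after  7: R0=0x92 R1=0xa8 R2=0xe9 R3=0x41  N=1 Z=0
after  8: R0=0x92 R1=0xa8 R2=0x41 R3=0x41  N=0 Z=0
-- IRQ taken; context saved, return-PC = 9 --
mismatch: R2: reported 0x49 vs actual 0x41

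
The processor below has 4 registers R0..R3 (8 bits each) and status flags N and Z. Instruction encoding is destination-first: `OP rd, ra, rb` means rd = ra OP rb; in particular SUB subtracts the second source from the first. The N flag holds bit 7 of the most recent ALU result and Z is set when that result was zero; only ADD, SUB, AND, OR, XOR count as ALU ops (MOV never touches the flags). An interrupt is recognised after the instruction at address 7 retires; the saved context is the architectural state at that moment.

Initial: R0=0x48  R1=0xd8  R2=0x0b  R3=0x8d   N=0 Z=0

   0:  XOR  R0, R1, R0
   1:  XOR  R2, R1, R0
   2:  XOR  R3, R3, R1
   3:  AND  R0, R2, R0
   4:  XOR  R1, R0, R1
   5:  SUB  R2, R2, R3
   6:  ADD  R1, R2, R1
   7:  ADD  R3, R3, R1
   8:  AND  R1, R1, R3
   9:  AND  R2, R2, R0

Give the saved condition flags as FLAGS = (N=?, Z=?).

FLAGS = (N=0, Z=0)

after  0: R0=0x90 R1=0xd8 R2=0x0b R3=0x8d  N=1 Z=0
after  1: R0=0x90 R1=0xd8 R2=0x48 R3=0x8d  N=0 Z=0
after  2: R0=0x90 R1=0xd8 R2=0x48 R3=0x55  N=0 Z=0
after  3: R0=0x00 R1=0xd8 R2=0x48 R3=0x55  N=0 Z=1
after  4: R0=0x00 R1=0xd8 R2=0x48 R3=0x55  N=1 Z=0
after  5: R0=0x00 R1=0xd8 R2=0xf3 R3=0x55  N=1 Z=0
after  6: R0=0x00 R1=0xcb R2=0xf3 R3=0x55  N=1 Z=0
after  7: R0=0x00 R1=0xcb R2=0xf3 R3=0x20  N=0 Z=0
-- IRQ taken; context saved, return-PC = 8 --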